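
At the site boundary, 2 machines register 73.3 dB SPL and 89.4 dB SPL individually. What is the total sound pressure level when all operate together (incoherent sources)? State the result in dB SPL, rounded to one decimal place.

For uncorrelated sources the intensities add, so convert each level to linear form, sum, and take 10·log₁₀ of the total.
Σ 10^(L/10) = 10^(73.3/10) + 10^(89.4/10) = 8.923e+08.
L_total = 10·log₁₀(8.923e+08) = 89.51 dB SPL.

89.5 dB SPL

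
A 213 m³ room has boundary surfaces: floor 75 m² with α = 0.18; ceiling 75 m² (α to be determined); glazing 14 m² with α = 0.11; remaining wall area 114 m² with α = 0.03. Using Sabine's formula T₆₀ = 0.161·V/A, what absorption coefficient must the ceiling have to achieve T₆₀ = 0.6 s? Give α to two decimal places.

From T₆₀ = 0.161·V/A, the target T₆₀ = 0.6 s needs A = 0.161·213/0.6 = 57.16 m².
Absorption from the other surfaces = 75·0.18 + 14·0.11 + 114·0.03 = 18.46 m², so the ceiling must supply 38.70 m² over 75 m².
α = 38.70/75 = 0.516.

0.52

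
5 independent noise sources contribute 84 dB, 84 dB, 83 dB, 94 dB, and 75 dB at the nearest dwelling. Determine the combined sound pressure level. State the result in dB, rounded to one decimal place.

Incoherent sources combine by intensity addition: L_total = 10·log₁₀(Σ 10^(L_i/10)).
Σ 10^(L/10) = 10^(84/10) + 10^(84/10) + 10^(83/10) + 10^(94/10) + 10^(75/10) = 3.245e+09.
L_total = 10·log₁₀(3.245e+09) = 95.11 dB.

95.1 dB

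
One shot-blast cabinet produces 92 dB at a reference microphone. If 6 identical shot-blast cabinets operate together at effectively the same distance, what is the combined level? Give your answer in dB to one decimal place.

L_total = L₁ + 10·log₁₀ N for N identical incoherent sources.
L_total = 92 + 10·log₁₀(6) = 92 + 7.782 = 99.78 dB.

99.8 dB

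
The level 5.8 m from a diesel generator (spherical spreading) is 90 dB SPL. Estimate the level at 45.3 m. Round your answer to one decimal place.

Point-source attenuation: ΔL = 20·log₁₀(r₂/r₁) = 20·log₁₀(45.3/5.8) = 17.853 dB.
L₂ = 90 − 20·log₁₀(45.3/5.8) = 90 − 17.853 = 72.15 dB SPL.

72.1 dB SPL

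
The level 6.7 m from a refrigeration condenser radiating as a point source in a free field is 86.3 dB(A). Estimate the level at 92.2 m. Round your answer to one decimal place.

63.5 dB(A)

Point-source attenuation: ΔL = 20·log₁₀(r₂/r₁) = 20·log₁₀(92.2/6.7) = 22.773 dB.
L₂ = 86.3 − 20·log₁₀(92.2/6.7) = 86.3 − 22.773 = 63.53 dB(A).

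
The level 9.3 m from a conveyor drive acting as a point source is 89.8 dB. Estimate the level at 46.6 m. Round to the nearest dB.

Point-source attenuation: ΔL = 20·log₁₀(r₂/r₁) = 20·log₁₀(46.6/9.3) = 13.998 dB.
L₂ = 89.8 − 20·log₁₀(46.6/9.3) = 89.8 − 13.998 = 75.80 dB.

76 dB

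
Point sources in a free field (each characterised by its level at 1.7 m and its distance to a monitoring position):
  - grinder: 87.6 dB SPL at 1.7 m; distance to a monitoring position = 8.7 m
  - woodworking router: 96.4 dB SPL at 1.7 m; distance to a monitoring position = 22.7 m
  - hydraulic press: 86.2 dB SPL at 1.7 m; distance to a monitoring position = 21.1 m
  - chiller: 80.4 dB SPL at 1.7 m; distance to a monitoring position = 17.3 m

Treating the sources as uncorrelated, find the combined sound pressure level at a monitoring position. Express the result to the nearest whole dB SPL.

77 dB SPL

Apply inverse-square spreading to bring every level to the receiver, then sum 10^(L/10).
grinder: 87.6 − 20·log₁₀(8.7/1.7) = 87.6 − 14.18 = 73.42 dB SPL.
woodworking router: 96.4 − 20·log₁₀(22.7/1.7) = 96.4 − 22.51 = 73.89 dB SPL.
hydraulic press: 86.2 − 20·log₁₀(21.1/1.7) = 86.2 − 21.88 = 64.32 dB SPL.
chiller: 80.4 − 20·log₁₀(17.3/1.7) = 80.4 − 20.15 = 60.25 dB SPL.
Σ 10^(L/10) = 5.022e+07 → L_total = 10·log₁₀(5.022e+07) = 77.01 dB SPL.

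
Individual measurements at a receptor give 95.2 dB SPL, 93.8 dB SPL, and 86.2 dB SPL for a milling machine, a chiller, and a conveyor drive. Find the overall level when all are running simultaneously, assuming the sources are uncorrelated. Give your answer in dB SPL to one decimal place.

97.9 dB SPL

For uncorrelated sources the intensities add, so convert each level to linear form, sum, and take 10·log₁₀ of the total.
Σ 10^(L/10) = 10^(95.2/10) + 10^(93.8/10) + 10^(86.2/10) = 6.127e+09.
L_total = 10·log₁₀(6.127e+09) = 97.87 dB SPL.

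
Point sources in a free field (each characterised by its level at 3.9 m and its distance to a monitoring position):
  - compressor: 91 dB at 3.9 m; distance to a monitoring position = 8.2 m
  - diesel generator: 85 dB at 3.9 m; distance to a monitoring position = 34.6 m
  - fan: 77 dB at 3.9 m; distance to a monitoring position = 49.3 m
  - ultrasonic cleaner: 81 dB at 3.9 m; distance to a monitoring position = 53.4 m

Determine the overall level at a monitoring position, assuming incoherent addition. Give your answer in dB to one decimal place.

First find each source's level at the receiver (point-source: −20·log₁₀(r/r_ref)), then combine on an intensity basis.
compressor: 91 − 20·log₁₀(8.2/3.9) = 91 − 6.45 = 84.55 dB.
diesel generator: 85 − 20·log₁₀(34.6/3.9) = 85 − 18.96 = 66.04 dB.
fan: 77 − 20·log₁₀(49.3/3.9) = 77 − 22.04 = 54.96 dB.
ultrasonic cleaner: 81 − 20·log₁₀(53.4/3.9) = 81 − 22.73 = 58.27 dB.
Σ 10^(L/10) = 2.898e+08 → L_total = 10·log₁₀(2.898e+08) = 84.62 dB.

84.6 dB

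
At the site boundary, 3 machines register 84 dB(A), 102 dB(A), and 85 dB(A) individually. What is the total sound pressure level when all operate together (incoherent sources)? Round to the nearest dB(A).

For uncorrelated sources the intensities add, so convert each level to linear form, sum, and take 10·log₁₀ of the total.
Σ 10^(L/10) = 10^(84/10) + 10^(102/10) + 10^(85/10) = 1.642e+10.
L_total = 10·log₁₀(1.642e+10) = 102.15 dB(A).

102 dB(A)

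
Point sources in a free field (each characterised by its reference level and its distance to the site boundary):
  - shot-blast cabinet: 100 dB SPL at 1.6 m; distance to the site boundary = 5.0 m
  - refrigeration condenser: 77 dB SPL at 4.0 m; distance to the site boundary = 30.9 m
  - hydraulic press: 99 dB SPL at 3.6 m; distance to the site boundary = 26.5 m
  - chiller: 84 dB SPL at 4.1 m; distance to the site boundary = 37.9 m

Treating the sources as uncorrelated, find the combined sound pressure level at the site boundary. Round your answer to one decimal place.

Apply inverse-square spreading to bring every level to the receiver, then sum 10^(L/10).
shot-blast cabinet: 100 − 20·log₁₀(5.0/1.6) = 100 − 9.90 = 90.10 dB SPL.
refrigeration condenser: 77 − 20·log₁₀(30.9/4.0) = 77 − 17.76 = 59.24 dB SPL.
hydraulic press: 99 − 20·log₁₀(26.5/3.6) = 99 − 17.34 = 81.66 dB SPL.
chiller: 84 − 20·log₁₀(37.9/4.1) = 84 − 19.32 = 64.68 dB SPL.
Σ 10^(L/10) = 1.174e+09 → L_total = 10·log₁₀(1.174e+09) = 90.70 dB SPL.

90.7 dB SPL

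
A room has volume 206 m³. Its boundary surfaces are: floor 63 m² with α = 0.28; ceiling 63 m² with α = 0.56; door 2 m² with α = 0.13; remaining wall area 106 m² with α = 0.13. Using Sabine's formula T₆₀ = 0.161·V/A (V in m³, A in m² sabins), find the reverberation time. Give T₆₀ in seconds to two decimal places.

Summing Sᵢαᵢ: 63·0.28 + 63·0.56 + 2·0.13 + 106·0.13 = 66.96 m².
T₆₀ = 0.161·V/A = 0.161·206/66.96 = 0.495 s.

0.50 s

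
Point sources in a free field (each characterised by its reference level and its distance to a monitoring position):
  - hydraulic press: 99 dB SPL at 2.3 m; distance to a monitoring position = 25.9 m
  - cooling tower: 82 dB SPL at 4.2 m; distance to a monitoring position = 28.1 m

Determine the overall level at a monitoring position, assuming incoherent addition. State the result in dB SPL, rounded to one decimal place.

Propagate each source to the receiver with L = L_ref − 20·log₁₀(r/r_ref), then add intensities.
hydraulic press: 99 − 20·log₁₀(25.9/2.3) = 99 − 21.03 = 77.97 dB SPL.
cooling tower: 82 − 20·log₁₀(28.1/4.2) = 82 − 16.51 = 65.49 dB SPL.
Σ 10^(L/10) = 6.618e+07 → L_total = 10·log₁₀(6.618e+07) = 78.21 dB SPL.

78.2 dB SPL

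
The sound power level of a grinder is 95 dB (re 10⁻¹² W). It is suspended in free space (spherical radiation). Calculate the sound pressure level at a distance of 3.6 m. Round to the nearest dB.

The power spreads over a sphere of area 4π·r², so L_p = L_w − 10·log₁₀(4π·r²).
4π·r² = 162.9 m², 10·log₁₀ of that is 22.118 dB.
L_p = 95 − 22.118 = 72.88 dB.

73 dB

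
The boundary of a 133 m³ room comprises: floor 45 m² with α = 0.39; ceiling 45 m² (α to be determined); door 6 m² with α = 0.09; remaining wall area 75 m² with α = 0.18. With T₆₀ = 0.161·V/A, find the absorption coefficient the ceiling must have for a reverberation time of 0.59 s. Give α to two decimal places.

From T₆₀ = 0.161·V/A, the target T₆₀ = 0.59 s needs A = 0.161·133/0.59 = 36.29 m².
Absorption from the other surfaces = 45·0.39 + 6·0.09 + 75·0.18 = 31.59 m², so the ceiling must supply 4.70 m² over 45 m².
α = 4.70/45 = 0.105.

0.10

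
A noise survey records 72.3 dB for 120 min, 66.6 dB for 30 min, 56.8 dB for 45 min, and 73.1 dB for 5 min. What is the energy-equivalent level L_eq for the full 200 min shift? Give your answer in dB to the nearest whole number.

The energy average is taken in the linear domain: L_eq = 10·log₁₀[(Σ tᵢ·10^(Lᵢ/10))/T], T = 200 min.
Σ tᵢ·10^(Lᵢ/10) = 120·10^(72.3/10) + 30·10^(66.6/10) + 45·10^(56.8/10) + 5·10^(73.1/10) = 2.299e+09.
L_eq = 10·log₁₀(2.299e+09/200) = 70.60 dB.

71 dB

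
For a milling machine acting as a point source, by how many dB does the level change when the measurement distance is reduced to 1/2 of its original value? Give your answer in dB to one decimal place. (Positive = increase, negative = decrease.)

+6.0 dB

A point source loses 6 dB per doubling of distance; generally ΔL = −20·log₁₀(r₂/r₁).
ΔL = −20·log₁₀(0.5) = +6.02 dB.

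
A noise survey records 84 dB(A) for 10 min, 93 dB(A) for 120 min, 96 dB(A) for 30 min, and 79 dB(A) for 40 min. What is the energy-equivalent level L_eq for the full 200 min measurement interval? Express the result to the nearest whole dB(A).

Weight each interval's intensity by its duration and average over T = 200 min:
Σ tᵢ·10^(Lᵢ/10) = 10·10^(84/10) + 120·10^(93/10) + 30·10^(96/10) + 40·10^(79/10) = 3.646e+11.
L_eq = 10·log₁₀(3.646e+11/200) = 92.61 dB(A).

93 dB(A)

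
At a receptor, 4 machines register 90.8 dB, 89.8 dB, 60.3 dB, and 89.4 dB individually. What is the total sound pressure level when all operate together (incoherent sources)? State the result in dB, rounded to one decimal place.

94.8 dB

Incoherent sources combine by intensity addition: L_total = 10·log₁₀(Σ 10^(L_i/10)).
Σ 10^(L/10) = 10^(90.8/10) + 10^(89.8/10) + 10^(60.3/10) + 10^(89.4/10) = 3.029e+09.
L_total = 10·log₁₀(3.029e+09) = 94.81 dB.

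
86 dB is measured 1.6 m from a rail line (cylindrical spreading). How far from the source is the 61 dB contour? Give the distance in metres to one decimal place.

For a line source L₁ − L₂ = 10·log₁₀(r₂/r₁), so r₂ = r₁·10^((L₁−L₂)/10).
r₂ = 1.6·10^((86−61)/10) = 1.6·10^(25.0/10) = 505.96 m.

506.0 m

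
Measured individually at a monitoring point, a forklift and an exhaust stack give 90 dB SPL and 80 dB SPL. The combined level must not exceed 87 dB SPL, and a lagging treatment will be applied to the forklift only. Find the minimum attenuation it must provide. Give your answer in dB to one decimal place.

4.0 dB

Everything except the forklift sums to 10^(80/10) = 1.000e+08 in linear terms, 80.00 dB SPL.
The limit corresponds to 10^(87/10) = 5.012e+08; subtracting the fixed part leaves 4.012e+08 for the forklift, i.e. 86.03 dB SPL.
So the forklift must be reduced from 90 to 86.03 dB SPL: IL = 3.97 dB.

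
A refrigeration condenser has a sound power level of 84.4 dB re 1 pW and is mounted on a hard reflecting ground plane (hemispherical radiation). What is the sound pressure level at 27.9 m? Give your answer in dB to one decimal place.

47.5 dB

The power spreads over a hemisphere of area 2π·r², so L_p = L_w − 10·log₁₀(2π·r²).
2π·r² = 4891 m², 10·log₁₀ of that is 36.894 dB.
L_p = 84.4 − 36.894 = 47.51 dB.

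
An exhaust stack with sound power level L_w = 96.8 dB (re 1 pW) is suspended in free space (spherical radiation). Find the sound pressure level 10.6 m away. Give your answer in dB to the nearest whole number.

65 dB

L_p = L_w − 10·log₁₀(4π·r²) with r = 10.6 m.
4π·r² = 1412 m², 10·log₁₀ of that is 31.498 dB.
L_p = 96.8 − 31.498 = 65.30 dB.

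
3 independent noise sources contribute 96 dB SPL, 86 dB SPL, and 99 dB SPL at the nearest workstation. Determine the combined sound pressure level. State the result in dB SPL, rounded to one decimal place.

For uncorrelated sources the intensities add, so convert each level to linear form, sum, and take 10·log₁₀ of the total.
Σ 10^(L/10) = 10^(96/10) + 10^(86/10) + 10^(99/10) = 1.232e+10.
L_total = 10·log₁₀(1.232e+10) = 100.91 dB SPL.

100.9 dB SPL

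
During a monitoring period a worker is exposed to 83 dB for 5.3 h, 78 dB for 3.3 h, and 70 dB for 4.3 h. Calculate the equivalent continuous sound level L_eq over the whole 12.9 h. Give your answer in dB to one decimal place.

80.1 dB

L_eq = 10·log₁₀[(1/T)·Σ tᵢ·10^(Lᵢ/10)] with T = 12.9 h.
Σ tᵢ·10^(Lᵢ/10) = 5.3·10^(83/10) + 3.3·10^(78/10) + 4.3·10^(70/10) = 1.309e+09.
L_eq = 10·log₁₀(1.309e+09/12.9) = 80.06 dB.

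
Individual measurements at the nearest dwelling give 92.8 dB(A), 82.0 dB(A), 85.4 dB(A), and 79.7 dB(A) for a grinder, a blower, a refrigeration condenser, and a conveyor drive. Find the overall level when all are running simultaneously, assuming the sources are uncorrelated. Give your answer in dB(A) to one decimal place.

94.0 dB(A)

For uncorrelated sources the intensities add, so convert each level to linear form, sum, and take 10·log₁₀ of the total.
Σ 10^(L/10) = 10^(92.8/10) + 10^(82.0/10) + 10^(85.4/10) + 10^(79.7/10) = 2.504e+09.
L_total = 10·log₁₀(2.504e+09) = 93.99 dB(A).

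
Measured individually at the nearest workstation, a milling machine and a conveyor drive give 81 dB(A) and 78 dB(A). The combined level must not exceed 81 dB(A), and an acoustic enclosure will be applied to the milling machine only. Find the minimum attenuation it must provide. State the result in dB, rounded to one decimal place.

Everything except the milling machine sums to 10^(78/10) = 6.310e+07 in linear terms, 78.00 dB(A).
To meet 81 dB(A) overall, the treated milling machine may contribute at most 10^(81/10) − 6.310e+07 = 6.280e+07, i.e. 77.98 dB(A).
Required insertion loss = 81 − 77.98 = 3.02 dB.

3.0 dB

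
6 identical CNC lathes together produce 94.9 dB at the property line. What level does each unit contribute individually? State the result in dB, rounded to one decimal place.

87.1 dB

For N identical incoherent sources L_total = L₁ + 10·log₁₀ N, so L₁ = 94.9 − 10·log₁₀(6) = 94.9 − 7.782.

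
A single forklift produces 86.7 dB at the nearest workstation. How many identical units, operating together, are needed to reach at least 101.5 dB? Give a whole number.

31

N identical sources give L₁ + 10·log₁₀ N, so require 10·log₁₀ N ≥ 101.5 − 86.7 = 14.8 dB.
N ≥ 10^(14.8/10) = 30.200, so N = 31.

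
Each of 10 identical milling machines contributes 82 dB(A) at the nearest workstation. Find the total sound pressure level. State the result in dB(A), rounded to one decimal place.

L_total = L₁ + 10·log₁₀ N for N identical incoherent sources.
L_total = 82 + 10·log₁₀(10) = 82 + 10.000 = 92.00 dB(A).

92.0 dB(A)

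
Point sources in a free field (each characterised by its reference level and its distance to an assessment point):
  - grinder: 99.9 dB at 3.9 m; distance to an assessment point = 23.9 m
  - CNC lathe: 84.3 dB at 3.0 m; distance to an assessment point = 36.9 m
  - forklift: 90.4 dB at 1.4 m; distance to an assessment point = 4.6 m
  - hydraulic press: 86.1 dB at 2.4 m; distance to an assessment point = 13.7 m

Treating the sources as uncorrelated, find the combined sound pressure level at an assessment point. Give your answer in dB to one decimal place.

85.8 dB

Apply inverse-square spreading to bring every level to the receiver, then sum 10^(L/10).
grinder: 99.9 − 20·log₁₀(23.9/3.9) = 99.9 − 15.75 = 84.15 dB.
CNC lathe: 84.3 − 20·log₁₀(36.9/3.0) = 84.3 − 21.80 = 62.50 dB.
forklift: 90.4 − 20·log₁₀(4.6/1.4) = 90.4 − 10.33 = 80.07 dB.
hydraulic press: 86.1 − 20·log₁₀(13.7/2.4) = 86.1 − 15.13 = 70.97 dB.
Σ 10^(L/10) = 3.761e+08 → L_total = 10·log₁₀(3.761e+08) = 85.75 dB.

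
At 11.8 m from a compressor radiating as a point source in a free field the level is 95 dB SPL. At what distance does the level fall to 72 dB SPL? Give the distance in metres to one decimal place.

166.7 m

For a point source L₁ − L₂ = 20·log₁₀(r₂/r₁), so r₂ = r₁·10^((L₁−L₂)/20).
r₂ = 11.8·10^((95−72)/20) = 11.8·10^(23.0/20) = 166.68 m.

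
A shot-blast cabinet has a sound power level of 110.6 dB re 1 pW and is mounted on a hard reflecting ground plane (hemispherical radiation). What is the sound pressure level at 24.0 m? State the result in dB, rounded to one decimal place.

75.0 dB

The power spreads over a hemisphere of area 2π·r², so L_p = L_w − 10·log₁₀(2π·r²).
2π·r² = 3619 m², 10·log₁₀ of that is 35.586 dB.
L_p = 110.6 − 35.586 = 75.01 dB.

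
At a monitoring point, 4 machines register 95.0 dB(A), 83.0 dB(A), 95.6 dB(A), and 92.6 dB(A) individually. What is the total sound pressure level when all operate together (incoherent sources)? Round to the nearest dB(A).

99 dB(A)

For uncorrelated sources the intensities add, so convert each level to linear form, sum, and take 10·log₁₀ of the total.
Σ 10^(L/10) = 10^(95.0/10) + 10^(83.0/10) + 10^(95.6/10) + 10^(92.6/10) = 8.812e+09.
L_total = 10·log₁₀(8.812e+09) = 99.45 dB(A).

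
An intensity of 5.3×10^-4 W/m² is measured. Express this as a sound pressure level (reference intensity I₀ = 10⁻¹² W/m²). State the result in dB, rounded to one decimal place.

87.2 dB

L = 10·log₁₀(I/I₀) = 10·log₁₀(5.3×10^-4/10⁻¹²) = 10·log₁₀(5.3×10^8).
L = 10·(0.7243 + 8) = 87.24 dB.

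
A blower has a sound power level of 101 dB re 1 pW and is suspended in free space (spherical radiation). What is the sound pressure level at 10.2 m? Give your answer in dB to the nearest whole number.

70 dB

The power spreads over a sphere of area 4π·r², so L_p = L_w − 10·log₁₀(4π·r²).
4π·r² = 1307 m², 10·log₁₀ of that is 31.164 dB.
L_p = 101 − 31.164 = 69.84 dB.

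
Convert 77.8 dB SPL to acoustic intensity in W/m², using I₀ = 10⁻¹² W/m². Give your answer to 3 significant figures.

6.03e-05 W/m²

L = 10·log₁₀(I/I₀) ⇒ I = I₀·10^(L/10) = 10⁻¹² × 10^7.78.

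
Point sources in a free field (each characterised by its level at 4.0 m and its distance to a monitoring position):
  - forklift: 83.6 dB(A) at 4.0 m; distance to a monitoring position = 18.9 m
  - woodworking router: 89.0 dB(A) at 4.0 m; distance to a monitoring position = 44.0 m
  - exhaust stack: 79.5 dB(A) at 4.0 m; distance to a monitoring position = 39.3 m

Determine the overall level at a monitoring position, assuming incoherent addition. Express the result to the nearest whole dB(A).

72 dB(A)

Apply inverse-square spreading to bring every level to the receiver, then sum 10^(L/10).
forklift: 83.6 − 20·log₁₀(18.9/4.0) = 83.6 − 13.49 = 70.11 dB(A).
woodworking router: 89.0 − 20·log₁₀(44.0/4.0) = 89.0 − 20.83 = 68.17 dB(A).
exhaust stack: 79.5 − 20·log₁₀(39.3/4.0) = 79.5 − 19.85 = 59.65 dB(A).
Σ 10^(L/10) = 1.775e+07 → L_total = 10·log₁₀(1.775e+07) = 72.49 dB(A).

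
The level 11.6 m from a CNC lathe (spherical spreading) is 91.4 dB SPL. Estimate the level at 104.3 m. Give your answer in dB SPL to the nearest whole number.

72 dB SPL

Spherical spreading from a point source gives a 20·log₁₀(r₂/r₁) drop.
L₂ = 91.4 − 20·log₁₀(104.3/11.6) = 91.4 − 19.077 = 72.32 dB SPL.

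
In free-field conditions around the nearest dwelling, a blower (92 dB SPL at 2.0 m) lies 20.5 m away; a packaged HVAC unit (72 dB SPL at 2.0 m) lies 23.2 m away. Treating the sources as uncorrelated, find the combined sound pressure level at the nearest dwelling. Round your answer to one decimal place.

71.8 dB SPL

Propagate each source to the receiver with L = L_ref − 20·log₁₀(r/r_ref), then add intensities.
blower: 92 − 20·log₁₀(20.5/2.0) = 92 − 20.21 = 71.79 dB SPL.
packaged HVAC unit: 72 − 20·log₁₀(23.2/2.0) = 72 − 21.29 = 50.71 dB SPL.
Σ 10^(L/10) = 1.520e+07 → L_total = 10·log₁₀(1.520e+07) = 71.82 dB SPL.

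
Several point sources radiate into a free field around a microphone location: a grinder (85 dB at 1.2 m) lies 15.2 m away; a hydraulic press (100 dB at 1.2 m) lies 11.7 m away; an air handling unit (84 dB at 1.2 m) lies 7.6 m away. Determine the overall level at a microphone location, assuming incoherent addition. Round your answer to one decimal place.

First find each source's level at the receiver (point-source: −20·log₁₀(r/r_ref)), then combine on an intensity basis.
grinder: 85 − 20·log₁₀(15.2/1.2) = 85 − 22.05 = 62.95 dB.
hydraulic press: 100 − 20·log₁₀(11.7/1.2) = 100 − 19.78 = 80.22 dB.
air handling unit: 84 − 20·log₁₀(7.6/1.2) = 84 − 16.03 = 67.97 dB.
Σ 10^(L/10) = 1.134e+08 → L_total = 10·log₁₀(1.134e+08) = 80.55 dB.

80.5 dB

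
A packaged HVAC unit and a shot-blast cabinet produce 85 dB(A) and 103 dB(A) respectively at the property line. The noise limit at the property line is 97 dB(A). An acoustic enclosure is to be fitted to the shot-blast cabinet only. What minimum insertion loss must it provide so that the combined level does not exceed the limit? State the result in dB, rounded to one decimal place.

6.3 dB

Fixed contribution from the other source: Σ 10^(L/10) = 10^(85/10) = 3.162e+08 (85.00 dB(A)).
The limit corresponds to 10^(97/10) = 5.012e+09; subtracting the fixed part leaves 4.696e+09 for the shot-blast cabinet, i.e. 96.72 dB(A).
So the shot-blast cabinet must be reduced from 103 to 96.72 dB(A): IL = 6.28 dB.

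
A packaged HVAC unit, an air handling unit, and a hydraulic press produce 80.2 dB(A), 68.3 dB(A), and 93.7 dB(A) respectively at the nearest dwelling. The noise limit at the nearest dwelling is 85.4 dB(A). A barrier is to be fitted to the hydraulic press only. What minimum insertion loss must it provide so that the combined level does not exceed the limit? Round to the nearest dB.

10 dB

Fixed contribution from the other sources: Σ 10^(L/10) = 10^(80.2/10) + 10^(68.3/10) = 1.115e+08 (80.47 dB(A)).
To meet 85.4 dB(A) overall, the treated hydraulic press may contribute at most 10^(85.4/10) − 1.115e+08 = 2.353e+08, i.e. 83.72 dB(A).
Required insertion loss = 93.7 − 83.72 = 9.98 dB.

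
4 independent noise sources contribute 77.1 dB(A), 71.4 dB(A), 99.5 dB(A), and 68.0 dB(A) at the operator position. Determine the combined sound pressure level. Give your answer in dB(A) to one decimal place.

Incoherent sources combine by intensity addition: L_total = 10·log₁₀(Σ 10^(L_i/10)).
Σ 10^(L/10) = 10^(77.1/10) + 10^(71.4/10) + 10^(99.5/10) + 10^(68.0/10) = 8.984e+09.
L_total = 10·log₁₀(8.984e+09) = 99.53 dB(A).

99.5 dB(A)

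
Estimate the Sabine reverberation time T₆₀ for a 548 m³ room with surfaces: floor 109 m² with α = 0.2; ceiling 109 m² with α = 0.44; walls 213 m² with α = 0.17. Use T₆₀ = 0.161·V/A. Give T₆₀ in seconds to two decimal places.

A = Σ Sᵢαᵢ = 109·0.2 + 109·0.44 + 213·0.17 = 105.97 m².
T₆₀ = 0.161 × 548 / 105.97 = 0.833 s.

0.83 s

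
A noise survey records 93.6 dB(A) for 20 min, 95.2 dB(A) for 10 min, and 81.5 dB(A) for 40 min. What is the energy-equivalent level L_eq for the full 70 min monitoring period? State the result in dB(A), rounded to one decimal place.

L_eq = 10·log₁₀[(1/T)·Σ tᵢ·10^(Lᵢ/10)] with T = 70 min.
Σ tᵢ·10^(Lᵢ/10) = 20·10^(93.6/10) + 10·10^(95.2/10) + 40·10^(81.5/10) = 8.458e+10.
L_eq = 10·log₁₀(8.458e+10/70) = 90.82 dB(A).

90.8 dB(A)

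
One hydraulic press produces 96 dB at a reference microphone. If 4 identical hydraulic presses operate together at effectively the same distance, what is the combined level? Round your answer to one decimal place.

102.0 dB

L_total = L₁ + 10·log₁₀ N for N identical incoherent sources.
L_total = 96 + 10·log₁₀(4) = 96 + 6.021 = 102.02 dB.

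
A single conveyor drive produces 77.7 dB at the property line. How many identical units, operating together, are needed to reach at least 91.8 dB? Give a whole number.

26

Need L₁ + 10·log₁₀ N ≥ 91.8, i.e. log₁₀ N ≥ 1.41.
N ≥ 10^(14.1/10) = 25.704, so N = 26.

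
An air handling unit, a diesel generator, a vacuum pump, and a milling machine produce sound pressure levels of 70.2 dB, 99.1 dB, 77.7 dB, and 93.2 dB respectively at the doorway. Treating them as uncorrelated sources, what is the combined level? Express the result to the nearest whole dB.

100 dB

Incoherent sources combine by intensity addition: L_total = 10·log₁₀(Σ 10^(L_i/10)).
Σ 10^(L/10) = 10^(70.2/10) + 10^(99.1/10) + 10^(77.7/10) + 10^(93.2/10) = 1.029e+10.
L_total = 10·log₁₀(1.029e+10) = 100.12 dB.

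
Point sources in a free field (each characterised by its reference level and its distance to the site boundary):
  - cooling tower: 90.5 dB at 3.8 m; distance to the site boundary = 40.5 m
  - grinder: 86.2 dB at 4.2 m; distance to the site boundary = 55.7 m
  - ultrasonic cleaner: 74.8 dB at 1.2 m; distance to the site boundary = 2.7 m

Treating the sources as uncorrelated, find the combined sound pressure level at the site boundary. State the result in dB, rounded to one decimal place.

First find each source's level at the receiver (point-source: −20·log₁₀(r/r_ref)), then combine on an intensity basis.
cooling tower: 90.5 − 20·log₁₀(40.5/3.8) = 90.5 − 20.55 = 69.95 dB.
grinder: 86.2 − 20·log₁₀(55.7/4.2) = 86.2 − 22.45 = 63.75 dB.
ultrasonic cleaner: 74.8 − 20·log₁₀(2.7/1.2) = 74.8 − 7.04 = 67.76 dB.
Σ 10^(L/10) = 1.821e+07 → L_total = 10·log₁₀(1.821e+07) = 72.60 dB.

72.6 dB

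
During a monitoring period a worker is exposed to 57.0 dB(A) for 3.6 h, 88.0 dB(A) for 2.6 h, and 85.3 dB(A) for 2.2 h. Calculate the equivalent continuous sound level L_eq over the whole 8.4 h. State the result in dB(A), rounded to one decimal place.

84.5 dB(A)

The energy average is taken in the linear domain: L_eq = 10·log₁₀[(Σ tᵢ·10^(Lᵢ/10))/T], T = 8.4 h.
Σ tᵢ·10^(Lᵢ/10) = 3.6·10^(57.0/10) + 2.6·10^(88.0/10) + 2.2·10^(85.3/10) = 2.388e+09.
L_eq = 10·log₁₀(2.388e+09/8.4) = 84.54 dB(A).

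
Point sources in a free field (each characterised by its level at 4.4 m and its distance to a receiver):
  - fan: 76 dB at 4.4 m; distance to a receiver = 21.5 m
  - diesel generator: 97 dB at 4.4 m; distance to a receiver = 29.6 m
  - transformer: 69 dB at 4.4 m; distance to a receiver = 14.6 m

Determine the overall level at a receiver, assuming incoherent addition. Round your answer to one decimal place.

Apply inverse-square spreading to bring every level to the receiver, then sum 10^(L/10).
fan: 76 − 20·log₁₀(21.5/4.4) = 76 − 13.78 = 62.22 dB.
diesel generator: 97 − 20·log₁₀(29.6/4.4) = 97 − 16.56 = 80.44 dB.
transformer: 69 − 20·log₁₀(14.6/4.4) = 69 − 10.42 = 58.58 dB.
Σ 10^(L/10) = 1.131e+08 → L_total = 10·log₁₀(1.131e+08) = 80.54 dB.

80.5 dB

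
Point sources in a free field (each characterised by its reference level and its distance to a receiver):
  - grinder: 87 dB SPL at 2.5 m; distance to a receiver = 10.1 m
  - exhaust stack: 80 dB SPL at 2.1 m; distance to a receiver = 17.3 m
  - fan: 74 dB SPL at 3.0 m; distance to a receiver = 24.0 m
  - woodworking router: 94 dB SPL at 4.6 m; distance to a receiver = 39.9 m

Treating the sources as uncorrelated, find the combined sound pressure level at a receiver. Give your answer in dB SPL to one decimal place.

78.2 dB SPL

First find each source's level at the receiver (point-source: −20·log₁₀(r/r_ref)), then combine on an intensity basis.
grinder: 87 − 20·log₁₀(10.1/2.5) = 87 − 12.13 = 74.87 dB SPL.
exhaust stack: 80 − 20·log₁₀(17.3/2.1) = 80 − 18.32 = 61.68 dB SPL.
fan: 74 − 20·log₁₀(24.0/3.0) = 74 − 18.06 = 55.94 dB SPL.
woodworking router: 94 − 20·log₁₀(39.9/4.6) = 94 − 18.76 = 75.24 dB SPL.
Σ 10^(L/10) = 6.596e+07 → L_total = 10·log₁₀(6.596e+07) = 78.19 dB SPL.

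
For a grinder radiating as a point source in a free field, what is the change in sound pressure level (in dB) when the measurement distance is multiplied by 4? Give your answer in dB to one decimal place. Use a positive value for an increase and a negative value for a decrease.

-12.0 dB

A point source loses 6 dB per doubling of distance; generally ΔL = −20·log₁₀(r₂/r₁).
ΔL = −20·log₁₀(4) = -12.04 dB.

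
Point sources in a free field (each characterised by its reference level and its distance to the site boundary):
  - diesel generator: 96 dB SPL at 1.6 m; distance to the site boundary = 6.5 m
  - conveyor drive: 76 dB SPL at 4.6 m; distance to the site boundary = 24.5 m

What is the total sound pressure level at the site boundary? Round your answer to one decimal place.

83.8 dB SPL

Apply inverse-square spreading to bring every level to the receiver, then sum 10^(L/10).
diesel generator: 96 − 20·log₁₀(6.5/1.6) = 96 − 12.18 = 83.82 dB SPL.
conveyor drive: 76 − 20·log₁₀(24.5/4.6) = 76 − 14.53 = 61.47 dB SPL.
Σ 10^(L/10) = 2.426e+08 → L_total = 10·log₁₀(2.426e+08) = 83.85 dB SPL.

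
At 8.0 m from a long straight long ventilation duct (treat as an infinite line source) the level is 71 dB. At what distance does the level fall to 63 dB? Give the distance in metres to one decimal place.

Line-source spreading drops the level by 10·log₁₀(r₂/r₁); inverting, r₂/r₁ = 10^(ΔL/10).
r₂ = 8.0·10^((71−63)/10) = 8.0·10^(8.0/10) = 50.48 m.

50.5 m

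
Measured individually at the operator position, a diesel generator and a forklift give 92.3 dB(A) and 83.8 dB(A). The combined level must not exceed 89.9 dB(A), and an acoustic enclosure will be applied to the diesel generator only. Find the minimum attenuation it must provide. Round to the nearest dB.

4 dB

The untreated sources together contribute 10^(83.8/10) = 2.399e+08, i.e. 83.80 dB(A).
The limit corresponds to 10^(89.9/10) = 9.772e+08; subtracting the fixed part leaves 7.374e+08 for the diesel generator, i.e. 88.68 dB(A).
Required insertion loss = 92.3 − 88.68 = 3.62 dB.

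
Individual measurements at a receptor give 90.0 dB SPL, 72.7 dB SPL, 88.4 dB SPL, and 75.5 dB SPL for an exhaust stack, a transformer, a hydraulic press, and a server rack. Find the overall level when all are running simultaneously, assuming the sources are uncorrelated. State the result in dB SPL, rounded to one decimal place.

For uncorrelated sources the intensities add, so convert each level to linear form, sum, and take 10·log₁₀ of the total.
Σ 10^(L/10) = 10^(90.0/10) + 10^(72.7/10) + 10^(88.4/10) + 10^(75.5/10) = 1.746e+09.
L_total = 10·log₁₀(1.746e+09) = 92.42 dB SPL.

92.4 dB SPL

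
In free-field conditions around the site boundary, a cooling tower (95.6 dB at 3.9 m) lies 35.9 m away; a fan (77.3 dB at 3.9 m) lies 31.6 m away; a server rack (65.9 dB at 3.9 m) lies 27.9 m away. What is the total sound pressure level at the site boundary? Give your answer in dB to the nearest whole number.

Propagate each source to the receiver with L = L_ref − 20·log₁₀(r/r_ref), then add intensities.
cooling tower: 95.6 − 20·log₁₀(35.9/3.9) = 95.6 − 19.28 = 76.32 dB.
fan: 77.3 − 20·log₁₀(31.6/3.9) = 77.3 − 18.17 = 59.13 dB.
server rack: 65.9 − 20·log₁₀(27.9/3.9) = 65.9 − 17.09 = 48.81 dB.
Σ 10^(L/10) = 4.374e+07 → L_total = 10·log₁₀(4.374e+07) = 76.41 dB.

76 dB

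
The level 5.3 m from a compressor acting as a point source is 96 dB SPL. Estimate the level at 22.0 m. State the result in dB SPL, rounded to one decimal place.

Point-source attenuation: ΔL = 20·log₁₀(r₂/r₁) = 20·log₁₀(22.0/5.3) = 12.363 dB.
L₂ = 96 − 20·log₁₀(22.0/5.3) = 96 − 12.363 = 83.64 dB SPL.

83.6 dB SPL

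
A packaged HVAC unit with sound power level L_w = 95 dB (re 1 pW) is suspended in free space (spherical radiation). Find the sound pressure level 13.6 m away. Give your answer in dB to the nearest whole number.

The power spreads over a sphere of area 4π·r², so L_p = L_w − 10·log₁₀(4π·r²).
4π·r² = 2324 m², 10·log₁₀ of that is 33.663 dB.
L_p = 95 − 33.663 = 61.34 dB.

61 dB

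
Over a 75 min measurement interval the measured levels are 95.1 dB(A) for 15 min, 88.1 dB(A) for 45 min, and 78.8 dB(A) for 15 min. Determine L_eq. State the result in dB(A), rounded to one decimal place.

The energy average is taken in the linear domain: L_eq = 10·log₁₀[(Σ tᵢ·10^(Lᵢ/10))/T], T = 75 min.
Σ tᵢ·10^(Lᵢ/10) = 15·10^(95.1/10) + 45·10^(88.1/10) + 15·10^(78.8/10) = 7.873e+10.
L_eq = 10·log₁₀(7.873e+10/75) = 90.21 dB(A).

90.2 dB(A)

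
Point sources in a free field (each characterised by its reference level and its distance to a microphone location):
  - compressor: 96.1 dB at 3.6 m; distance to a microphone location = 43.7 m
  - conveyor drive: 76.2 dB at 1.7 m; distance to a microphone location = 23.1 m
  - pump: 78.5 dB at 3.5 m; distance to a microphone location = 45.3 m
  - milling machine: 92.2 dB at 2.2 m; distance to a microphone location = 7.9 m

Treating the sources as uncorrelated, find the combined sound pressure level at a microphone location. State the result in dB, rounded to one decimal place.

Propagate each source to the receiver with L = L_ref − 20·log₁₀(r/r_ref), then add intensities.
compressor: 96.1 − 20·log₁₀(43.7/3.6) = 96.1 − 21.68 = 74.42 dB.
conveyor drive: 76.2 − 20·log₁₀(23.1/1.7) = 76.2 − 22.66 = 53.54 dB.
pump: 78.5 − 20·log₁₀(45.3/3.5) = 78.5 − 22.24 = 56.26 dB.
milling machine: 92.2 − 20·log₁₀(7.9/2.2) = 92.2 − 11.10 = 81.10 dB.
Σ 10^(L/10) = 1.570e+08 → L_total = 10·log₁₀(1.570e+08) = 81.96 dB.

82.0 dB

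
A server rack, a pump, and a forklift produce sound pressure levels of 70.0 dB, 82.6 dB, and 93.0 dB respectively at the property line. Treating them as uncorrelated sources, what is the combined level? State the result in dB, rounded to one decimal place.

93.4 dB

For uncorrelated sources the intensities add, so convert each level to linear form, sum, and take 10·log₁₀ of the total.
Σ 10^(L/10) = 10^(70.0/10) + 10^(82.6/10) + 10^(93.0/10) = 2.187e+09.
L_total = 10·log₁₀(2.187e+09) = 93.40 dB.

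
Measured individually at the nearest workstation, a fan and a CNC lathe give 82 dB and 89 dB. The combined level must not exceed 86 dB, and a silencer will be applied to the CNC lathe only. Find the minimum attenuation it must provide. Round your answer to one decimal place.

5.2 dB

The untreated sources together contribute 10^(82/10) = 1.585e+08, i.e. 82.00 dB.
To meet 86 dB overall, the treated CNC lathe may contribute at most 10^(86/10) − 1.585e+08 = 2.396e+08, i.e. 83.80 dB.
So the CNC lathe must be reduced from 89 to 83.80 dB: IL = 5.20 dB.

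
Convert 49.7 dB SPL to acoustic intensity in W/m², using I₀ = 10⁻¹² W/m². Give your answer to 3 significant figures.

L = 10·log₁₀(I/I₀) ⇒ I = I₀·10^(L/10) = 10⁻¹² × 10^4.97.

9.33e-08 W/m²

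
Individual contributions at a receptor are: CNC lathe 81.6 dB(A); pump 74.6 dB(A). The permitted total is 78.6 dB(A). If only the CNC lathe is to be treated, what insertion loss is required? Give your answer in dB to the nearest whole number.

5 dB

Everything except the CNC lathe sums to 10^(74.6/10) = 2.884e+07 in linear terms, 74.60 dB(A).
To meet 78.6 dB(A) overall, the treated CNC lathe may contribute at most 10^(78.6/10) − 2.884e+07 = 4.360e+07, i.e. 76.40 dB(A).
So the CNC lathe must be reduced from 81.6 to 76.40 dB(A): IL = 5.20 dB.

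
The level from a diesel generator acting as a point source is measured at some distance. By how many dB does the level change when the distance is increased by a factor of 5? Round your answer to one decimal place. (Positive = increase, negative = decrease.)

-14.0 dB

Point-source spreading: ΔL = −20·log₁₀(r₂/r₁).
ΔL = −20·log₁₀(5) = -13.98 dB.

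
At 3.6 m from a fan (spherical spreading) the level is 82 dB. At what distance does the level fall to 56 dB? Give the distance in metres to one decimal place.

71.8 m

For a point source L₁ − L₂ = 20·log₁₀(r₂/r₁), so r₂ = r₁·10^((L₁−L₂)/20).
r₂ = 3.6·10^((82−56)/20) = 3.6·10^(26.0/20) = 71.83 m.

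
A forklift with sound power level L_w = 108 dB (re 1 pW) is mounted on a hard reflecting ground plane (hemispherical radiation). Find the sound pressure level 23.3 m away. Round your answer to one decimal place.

Free-field hemispherical radiation: L_p = L_w − 10·log₁₀(2π·r²), r = 23.3 m.
2π·r² = 3411 m², 10·log₁₀ of that is 35.329 dB.
L_p = 108 − 35.329 = 72.67 dB.

72.7 dB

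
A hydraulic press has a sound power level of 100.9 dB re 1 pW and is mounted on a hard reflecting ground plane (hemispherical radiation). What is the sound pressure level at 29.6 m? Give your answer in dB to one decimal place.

63.5 dB

Free-field hemispherical radiation: L_p = L_w − 10·log₁₀(2π·r²), r = 29.6 m.
2π·r² = 5505 m², 10·log₁₀ of that is 37.408 dB.
L_p = 100.9 − 37.408 = 63.49 dB.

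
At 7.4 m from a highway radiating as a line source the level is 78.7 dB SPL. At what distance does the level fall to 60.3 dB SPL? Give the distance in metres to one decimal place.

For a line source L₁ − L₂ = 10·log₁₀(r₂/r₁), so r₂ = r₁·10^((L₁−L₂)/10).
r₂ = 7.4·10^((78.7−60.3)/10) = 7.4·10^(18.4/10) = 511.95 m.

512.0 m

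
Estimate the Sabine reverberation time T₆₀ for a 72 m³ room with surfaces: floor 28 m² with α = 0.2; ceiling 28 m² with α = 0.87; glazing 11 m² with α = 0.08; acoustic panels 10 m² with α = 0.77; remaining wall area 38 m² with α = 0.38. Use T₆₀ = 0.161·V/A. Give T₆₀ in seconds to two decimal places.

0.22 s

A = Σ Sᵢαᵢ = 28·0.2 + 28·0.87 + 11·0.08 + 10·0.77 + 38·0.38 = 52.98 m².
T₆₀ = 0.161 × 72 / 52.98 = 0.219 s.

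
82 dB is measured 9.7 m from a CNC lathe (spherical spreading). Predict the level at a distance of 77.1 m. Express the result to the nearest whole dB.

64 dB

For a point source, L₂ = L₁ − 20·log₁₀(r₂/r₁).
L₂ = 82 − 20·log₁₀(77.1/9.7) = 82 − 18.006 = 63.99 dB.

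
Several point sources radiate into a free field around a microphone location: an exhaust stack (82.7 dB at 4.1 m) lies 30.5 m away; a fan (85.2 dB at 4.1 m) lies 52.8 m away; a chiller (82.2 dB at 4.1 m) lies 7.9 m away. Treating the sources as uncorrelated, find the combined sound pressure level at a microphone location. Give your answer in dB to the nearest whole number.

First find each source's level at the receiver (point-source: −20·log₁₀(r/r_ref)), then combine on an intensity basis.
exhaust stack: 82.7 − 20·log₁₀(30.5/4.1) = 82.7 − 17.43 = 65.27 dB.
fan: 85.2 − 20·log₁₀(52.8/4.1) = 85.2 − 22.20 = 63.00 dB.
chiller: 82.2 − 20·log₁₀(7.9/4.1) = 82.2 − 5.70 = 76.50 dB.
Σ 10^(L/10) = 5.006e+07 → L_total = 10·log₁₀(5.006e+07) = 77.00 dB.

77 dB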